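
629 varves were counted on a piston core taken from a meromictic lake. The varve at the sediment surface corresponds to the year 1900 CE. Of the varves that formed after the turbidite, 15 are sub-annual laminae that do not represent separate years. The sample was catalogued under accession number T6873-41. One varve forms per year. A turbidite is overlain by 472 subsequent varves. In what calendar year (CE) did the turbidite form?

472 varves post-date the turbidite.
472 − 15 false = 457 true varves after the turbidite.
The varve at the sediment surface is 1900 CE, so the turbidite dates to 1900 − 457 = 1443 CE.

1443 CE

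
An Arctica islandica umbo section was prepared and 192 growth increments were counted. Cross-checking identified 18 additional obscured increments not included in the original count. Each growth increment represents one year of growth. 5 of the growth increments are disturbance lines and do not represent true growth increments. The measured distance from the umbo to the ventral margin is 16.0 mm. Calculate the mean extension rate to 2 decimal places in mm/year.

0.08 mm/year

Correcting the raw count gives 192 − 5 + 18 = 205 true growth increments.
Mean rate = 16.0 mm / 205 years ≈ 0.08 mm/year.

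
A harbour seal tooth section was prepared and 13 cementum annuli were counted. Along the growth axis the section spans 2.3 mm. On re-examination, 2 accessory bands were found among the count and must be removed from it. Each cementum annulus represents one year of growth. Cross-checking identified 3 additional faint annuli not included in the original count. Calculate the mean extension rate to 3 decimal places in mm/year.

After corrections the count is 13 − 2 + 3 = 14 cementum annuli.
2.3 mm over 14 years gives 2.3 / 14 ≈ 0.164 mm/year.

0.164 mm/year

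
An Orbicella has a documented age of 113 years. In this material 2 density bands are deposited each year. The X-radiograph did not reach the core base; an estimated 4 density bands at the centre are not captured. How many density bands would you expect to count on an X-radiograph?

222 density bands

113 years at 2 density bands per year gives 113 × 2 = 226 density bands.
226 − 4 missed = 222 density bands expected in the prepared section.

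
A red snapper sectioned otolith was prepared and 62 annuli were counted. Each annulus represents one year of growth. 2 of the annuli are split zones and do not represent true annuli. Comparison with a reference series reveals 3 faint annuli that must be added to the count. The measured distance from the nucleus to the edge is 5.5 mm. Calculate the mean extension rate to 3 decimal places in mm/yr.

After corrections the count is 62 − 2 + 3 = 63 annuli.
5.5 mm over 63 years gives 5.5 / 63 ≈ 0.087 mm/yr.

0.087 mm/yr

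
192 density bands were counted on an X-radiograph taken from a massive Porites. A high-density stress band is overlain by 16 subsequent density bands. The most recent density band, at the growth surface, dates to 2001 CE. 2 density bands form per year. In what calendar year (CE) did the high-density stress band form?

1993 CE

16 density bands post-date the high-density stress band.
With 2 density bands per year, 16 / 2 = 8 years.
The density band at the growth surface is 2001 CE, so the high-density stress band dates to 2001 − 8 = 1993 CE.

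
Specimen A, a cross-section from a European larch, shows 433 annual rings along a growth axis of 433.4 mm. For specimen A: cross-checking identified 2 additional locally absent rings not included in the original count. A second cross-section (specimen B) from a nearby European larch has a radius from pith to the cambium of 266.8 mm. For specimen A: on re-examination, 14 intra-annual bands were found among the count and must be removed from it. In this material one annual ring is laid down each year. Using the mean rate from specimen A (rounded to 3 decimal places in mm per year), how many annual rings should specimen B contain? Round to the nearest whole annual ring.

259 annual rings

Specimen A: true annual ring count = 433 − 14 + 2 = 421.
A: Mean rate = 433.4 mm / 421 years ≈ 1.029 mm/year.
B spans 266.8 / 1.029 = 259.28 years ≈ 259 annual rings.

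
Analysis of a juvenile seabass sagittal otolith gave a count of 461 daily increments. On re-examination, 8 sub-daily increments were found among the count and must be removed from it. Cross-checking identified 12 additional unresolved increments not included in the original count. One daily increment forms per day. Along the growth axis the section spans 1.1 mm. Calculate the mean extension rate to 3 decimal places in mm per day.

0.002 mm per day

Correcting the raw count gives 461 − 8 + 12 = 465 true daily increments.
Mean rate = 1.1 mm / 465 days ≈ 0.002 mm per day.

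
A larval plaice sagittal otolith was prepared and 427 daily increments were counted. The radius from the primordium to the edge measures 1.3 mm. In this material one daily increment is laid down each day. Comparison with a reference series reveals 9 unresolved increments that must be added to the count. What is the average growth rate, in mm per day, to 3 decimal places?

0.003 mm per day

True daily increment count = 427 + 9 = 436.
Mean rate = 1.3 mm / 436 days ≈ 0.003 mm per day.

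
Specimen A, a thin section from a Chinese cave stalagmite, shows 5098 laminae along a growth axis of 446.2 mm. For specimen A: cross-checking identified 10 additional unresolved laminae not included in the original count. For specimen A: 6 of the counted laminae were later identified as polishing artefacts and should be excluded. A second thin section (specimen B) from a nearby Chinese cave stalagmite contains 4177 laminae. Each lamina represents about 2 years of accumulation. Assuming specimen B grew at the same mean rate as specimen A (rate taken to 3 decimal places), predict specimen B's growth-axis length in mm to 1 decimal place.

367.6 mm

Specimen A: after corrections the count is 5098 − 6 + 10 = 5102 laminae.
Specimen A: at 2 years per lamina, 5102 × 2 = 10204 years.
A: Mean rate = 446.2 mm / 10204 years ≈ 0.044 mm per year.
Specimen B: 4177 laminae at 2 years each span 4177 × 2 = 8354 years. Length of B = 0.044 × 8354 = 367.6 mm.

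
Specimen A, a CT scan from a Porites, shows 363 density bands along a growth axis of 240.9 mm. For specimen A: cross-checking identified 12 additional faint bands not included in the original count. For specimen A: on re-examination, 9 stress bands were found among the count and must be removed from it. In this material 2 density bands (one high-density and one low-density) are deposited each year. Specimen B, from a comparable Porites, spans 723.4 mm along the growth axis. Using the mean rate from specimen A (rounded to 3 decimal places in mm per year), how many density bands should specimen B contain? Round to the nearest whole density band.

1099 density bands

Specimen A: correcting the raw count gives 363 − 9 + 12 = 366 true density bands.
Specimen A: dividing by 2 density bands per year: 366 / 2 = 183 years.
A: Mean rate = 240.9 mm / 183 years ≈ 1.316 mm per year.
For B, 723.4 / 1.316 = 549.70 years; at 2 density bands per year that is 549.70 × 2 ≈ 1099 density bands.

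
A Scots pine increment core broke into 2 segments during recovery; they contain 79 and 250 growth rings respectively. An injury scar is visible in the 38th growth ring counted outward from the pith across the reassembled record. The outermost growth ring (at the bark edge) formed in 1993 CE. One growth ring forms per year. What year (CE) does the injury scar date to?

1702 CE

Total growth rings = 79 + 250 = 329.
329 − 38 = 291 growth rings lie beyond the injury scar toward the bark edge.
Counting back 291 years from 1993 CE places the injury scar in 1993 − 291 = 1702 CE.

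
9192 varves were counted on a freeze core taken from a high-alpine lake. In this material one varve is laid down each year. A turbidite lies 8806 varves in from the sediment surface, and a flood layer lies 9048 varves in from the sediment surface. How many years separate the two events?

9048 − 8806 = 242 varves lie between the two events.
That is 242 years at one varve per year.

242 years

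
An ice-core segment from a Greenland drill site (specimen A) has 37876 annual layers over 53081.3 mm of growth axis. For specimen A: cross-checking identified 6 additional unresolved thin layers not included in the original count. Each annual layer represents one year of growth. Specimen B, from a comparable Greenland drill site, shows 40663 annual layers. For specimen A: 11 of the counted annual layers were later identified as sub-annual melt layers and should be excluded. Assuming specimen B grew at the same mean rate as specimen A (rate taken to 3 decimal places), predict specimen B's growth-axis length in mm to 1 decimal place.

Specimen A: true annual layer count = 37876 − 11 + 6 = 37871.
A: 53081.3 mm over 37871 years gives 53081.3 / 37871 ≈ 1.402 mm per year.
Length of B = 1.402 × 40663 = 57009.5 mm.

57009.5 mm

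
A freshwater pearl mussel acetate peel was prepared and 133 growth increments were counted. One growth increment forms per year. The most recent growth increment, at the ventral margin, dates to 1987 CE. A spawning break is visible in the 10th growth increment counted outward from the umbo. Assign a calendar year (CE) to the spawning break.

The spawning break sits at growth increment 10 from the umbo, so 133 − 10 = 123 growth increments formed after it.
1987 − 123 = 1864 CE.

1864 CE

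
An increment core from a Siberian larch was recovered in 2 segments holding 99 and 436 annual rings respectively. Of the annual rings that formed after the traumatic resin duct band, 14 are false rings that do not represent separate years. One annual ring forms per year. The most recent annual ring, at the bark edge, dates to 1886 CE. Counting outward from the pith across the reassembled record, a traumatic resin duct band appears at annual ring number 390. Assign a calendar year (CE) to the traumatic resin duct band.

Total annual rings = 99 + 436 = 535.
Between annual ring 390 and the bark edge there are 535 − 390 = 145 annual rings.
Excluding 14 false annual rings: 145 − 14 = 131.
The annual ring at the bark edge is 1886 CE, so the traumatic resin duct band dates to 1886 − 131 = 1755 CE.

1755 CE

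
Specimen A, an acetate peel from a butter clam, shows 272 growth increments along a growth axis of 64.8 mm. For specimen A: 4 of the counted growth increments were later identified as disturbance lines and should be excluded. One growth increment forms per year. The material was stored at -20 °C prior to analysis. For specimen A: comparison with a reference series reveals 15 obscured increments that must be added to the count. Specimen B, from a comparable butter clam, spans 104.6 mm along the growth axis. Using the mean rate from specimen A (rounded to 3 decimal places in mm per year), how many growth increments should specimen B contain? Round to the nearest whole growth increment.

457 growth increments

Specimen A: correcting the raw count gives 272 − 4 + 15 = 283 true growth increments.
A: 64.8 mm over 283 years gives 64.8 / 283 ≈ 0.229 mm/year.
B spans 104.6 / 0.229 = 456.77 years ≈ 457 growth increments.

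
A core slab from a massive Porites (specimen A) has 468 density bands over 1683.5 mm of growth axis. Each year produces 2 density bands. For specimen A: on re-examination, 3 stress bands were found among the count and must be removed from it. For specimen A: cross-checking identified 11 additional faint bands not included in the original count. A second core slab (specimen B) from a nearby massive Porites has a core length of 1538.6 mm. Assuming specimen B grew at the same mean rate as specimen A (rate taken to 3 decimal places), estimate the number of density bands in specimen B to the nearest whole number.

435 density bands

Specimen A: after corrections the count is 468 − 3 + 11 = 476 density bands.
Specimen A: dividing by 2 density bands per year: 476 / 2 = 238 years.
A: Mean rate = 1683.5 mm / 238 years ≈ 7.074 mm per year.
Specimen B: 1538.6 mm / 7.074 mm per year = 217.50 years; at 2 density bands per year that is 217.50 × 2 ≈ 435 density bands.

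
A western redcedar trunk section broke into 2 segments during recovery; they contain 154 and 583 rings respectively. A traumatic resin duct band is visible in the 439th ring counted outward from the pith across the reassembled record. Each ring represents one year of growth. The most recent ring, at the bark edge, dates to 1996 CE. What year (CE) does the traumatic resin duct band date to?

1698 CE

Total rings = 154 + 583 = 737.
Between ring 439 and the bark edge there are 737 − 439 = 298 rings.
The ring at the bark edge is 1996 CE, so the traumatic resin duct band dates to 1996 − 298 = 1698 CE.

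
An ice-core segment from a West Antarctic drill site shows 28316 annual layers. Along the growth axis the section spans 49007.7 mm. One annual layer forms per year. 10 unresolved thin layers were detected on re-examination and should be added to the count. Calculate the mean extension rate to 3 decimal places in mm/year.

1.730 mm/year

True annual layer count = 28316 + 10 = 28326.
49007.7 mm over 28326 years gives 49007.7 / 28326 ≈ 1.730 mm/year.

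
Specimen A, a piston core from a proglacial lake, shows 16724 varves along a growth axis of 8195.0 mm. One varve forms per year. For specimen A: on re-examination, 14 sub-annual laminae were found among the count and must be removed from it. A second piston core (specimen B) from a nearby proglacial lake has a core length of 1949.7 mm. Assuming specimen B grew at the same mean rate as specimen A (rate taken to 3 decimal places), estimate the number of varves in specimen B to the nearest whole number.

Specimen A: true varve count = 16724 − 14 = 16710.
A: Mean rate = 8195.0 mm / 16710 years ≈ 0.490 mm/year.
For B, 1949.7 / 0.490 = 3978.98 years ≈ 3979 varves.

3979 varves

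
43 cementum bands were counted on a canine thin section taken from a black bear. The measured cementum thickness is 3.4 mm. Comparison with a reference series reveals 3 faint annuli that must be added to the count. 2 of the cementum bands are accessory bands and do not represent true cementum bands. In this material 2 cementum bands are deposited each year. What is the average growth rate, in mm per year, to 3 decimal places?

0.155 mm per year

True cementum band count = 43 − 2 + 3 = 44.
Dividing by 2 cementum bands per year: 44 / 2 = 22 years.
Extension rate ≈ 3.4 / 22 = 0.155 mm per year.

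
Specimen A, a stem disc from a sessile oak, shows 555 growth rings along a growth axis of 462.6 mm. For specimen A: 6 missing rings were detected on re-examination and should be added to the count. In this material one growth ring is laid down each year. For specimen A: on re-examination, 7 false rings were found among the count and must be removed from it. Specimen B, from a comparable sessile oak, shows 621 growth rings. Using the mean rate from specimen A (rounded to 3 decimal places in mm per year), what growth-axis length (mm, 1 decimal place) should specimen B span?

518.5 mm

Specimen A: true growth ring count = 555 − 7 + 6 = 554.
A: Extension rate ≈ 462.6 / 554 = 0.835 mm per year.
B's length ≈ 0.835 × 621 = 518.5 mm.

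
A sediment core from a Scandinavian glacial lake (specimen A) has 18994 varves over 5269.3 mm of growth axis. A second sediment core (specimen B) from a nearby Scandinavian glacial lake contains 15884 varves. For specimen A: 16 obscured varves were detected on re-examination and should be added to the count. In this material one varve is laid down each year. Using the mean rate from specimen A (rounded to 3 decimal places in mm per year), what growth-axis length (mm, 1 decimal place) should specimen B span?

Specimen A: adjusted count: 18994 + 16 = 19010 varves.
A: Extension rate ≈ 5269.3 / 19010 = 0.277 mm/yr.
Length of B = 0.277 × 15884 = 4399.9 mm.

4399.9 mm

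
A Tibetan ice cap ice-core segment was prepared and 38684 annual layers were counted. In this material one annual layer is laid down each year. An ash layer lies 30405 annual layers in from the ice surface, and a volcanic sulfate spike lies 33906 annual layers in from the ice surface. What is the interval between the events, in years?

3501 years

The two markers are separated by 33906 − 30405 = 3501 annual layers.
At one annual layer per year, 3501 years elapsed between them.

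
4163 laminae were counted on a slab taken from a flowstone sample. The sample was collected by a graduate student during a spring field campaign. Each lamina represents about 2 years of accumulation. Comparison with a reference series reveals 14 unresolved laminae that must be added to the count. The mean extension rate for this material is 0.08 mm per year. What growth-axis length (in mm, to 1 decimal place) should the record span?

668.3 mm

True lamina count = 4163 + 14 = 4177.
4177 laminae at 2 years each span 4177 × 2 = 8354 years.
8354 years at 0.08 mm/year gives 0.08 × 8354 = 668.3 mm.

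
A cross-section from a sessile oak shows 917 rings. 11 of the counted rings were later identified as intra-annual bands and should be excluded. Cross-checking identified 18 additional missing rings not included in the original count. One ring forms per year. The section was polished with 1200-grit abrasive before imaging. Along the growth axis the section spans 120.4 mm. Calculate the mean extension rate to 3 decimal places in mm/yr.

0.130 mm/yr

After corrections the count is 917 − 11 + 18 = 924 rings.
Mean rate = 120.4 mm / 924 years ≈ 0.130 mm/yr.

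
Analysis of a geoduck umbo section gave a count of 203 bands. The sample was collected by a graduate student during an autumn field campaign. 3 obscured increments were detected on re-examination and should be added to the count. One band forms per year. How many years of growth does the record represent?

206 yr

After corrections the count is 203 + 3 = 206 bands.
One band per year makes the duration 206 years.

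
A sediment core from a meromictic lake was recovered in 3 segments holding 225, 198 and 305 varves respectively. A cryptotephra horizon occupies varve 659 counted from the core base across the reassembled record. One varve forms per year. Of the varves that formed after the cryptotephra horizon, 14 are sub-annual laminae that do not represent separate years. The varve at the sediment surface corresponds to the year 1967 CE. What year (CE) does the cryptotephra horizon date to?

Total varves = 225 + 198 + 305 = 728.
728 − 659 = 69 varves lie beyond the cryptotephra horizon toward the sediment surface.
Excluding 14 false varves: 69 − 14 = 55.
1967 − 55 = 1912 CE.

1912 CE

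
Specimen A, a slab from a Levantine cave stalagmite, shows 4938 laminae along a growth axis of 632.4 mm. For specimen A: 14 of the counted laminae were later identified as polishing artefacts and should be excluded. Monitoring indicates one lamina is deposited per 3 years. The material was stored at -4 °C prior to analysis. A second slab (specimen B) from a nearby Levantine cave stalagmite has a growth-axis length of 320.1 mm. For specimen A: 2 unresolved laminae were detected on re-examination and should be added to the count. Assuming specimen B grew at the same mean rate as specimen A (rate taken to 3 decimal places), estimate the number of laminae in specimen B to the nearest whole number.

2481 laminae

Specimen A: adjusted count: 4938 − 14 + 2 = 4926 laminae.
Specimen A: multiplying by 3 years per lamina: 4926 × 3 = 14778 years.
A: Extension rate ≈ 632.4 / 14778 = 0.043 mm/yr.
B spans 320.1 / 0.043 = 7444.19 years; at 3 years per lamina that is 7444.19 / 3 ≈ 2481 laminae.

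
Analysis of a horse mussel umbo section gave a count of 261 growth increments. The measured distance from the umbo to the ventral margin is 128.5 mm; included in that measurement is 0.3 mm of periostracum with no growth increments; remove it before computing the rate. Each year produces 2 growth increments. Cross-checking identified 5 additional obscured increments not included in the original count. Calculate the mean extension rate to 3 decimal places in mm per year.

True growth increment count = 261 + 5 = 266.
Dividing by 2 growth increments per year: 266 / 2 = 133 years.
Removing the 0.3 mm offcut leaves 128.5 − 0.3 = 128.2 mm.
Extension rate ≈ 128.2 / 133 = 0.964 mm per year.

0.964 mm per year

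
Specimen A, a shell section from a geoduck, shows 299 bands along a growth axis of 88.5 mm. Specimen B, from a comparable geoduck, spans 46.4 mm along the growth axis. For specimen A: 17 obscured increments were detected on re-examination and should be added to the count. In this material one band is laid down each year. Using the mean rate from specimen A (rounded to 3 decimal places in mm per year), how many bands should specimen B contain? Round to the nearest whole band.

166 bands

Specimen A: adjusted count: 299 + 17 = 316 bands.
A: Extension rate ≈ 88.5 / 316 = 0.280 mm per year.
For B, 46.4 / 0.280 = 165.71 years ≈ 166 bands.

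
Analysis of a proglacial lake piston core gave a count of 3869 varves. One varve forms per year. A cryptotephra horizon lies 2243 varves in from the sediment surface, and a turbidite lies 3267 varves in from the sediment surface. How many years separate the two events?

1024 years

Separation: 3267 − 2243 = 1024 varves.
That is 1024 years at one varve per year.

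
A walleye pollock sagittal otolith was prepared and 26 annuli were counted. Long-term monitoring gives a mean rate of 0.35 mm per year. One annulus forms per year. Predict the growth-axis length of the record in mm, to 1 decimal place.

9.1 mm

The record spans 26 years at 0.35 mm per year.
Predicted length = 0.35 mm/year × 26 years = 9.1 mm.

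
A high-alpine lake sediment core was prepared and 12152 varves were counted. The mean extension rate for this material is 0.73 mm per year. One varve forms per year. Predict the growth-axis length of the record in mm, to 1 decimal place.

The record spans 12152 years at 0.73 mm per year.
Length ≈ 0.73 × 12152 = 8871.0 mm.

8871.0 mm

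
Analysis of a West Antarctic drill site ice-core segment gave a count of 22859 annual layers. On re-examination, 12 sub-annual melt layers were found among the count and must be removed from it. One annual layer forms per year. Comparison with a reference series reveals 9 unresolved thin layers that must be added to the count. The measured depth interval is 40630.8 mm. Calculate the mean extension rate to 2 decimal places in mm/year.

1.78 mm/year

True annual layer count = 22859 − 12 + 9 = 22856.
40630.8 mm over 22856 years gives 40630.8 / 22856 ≈ 1.78 mm/year.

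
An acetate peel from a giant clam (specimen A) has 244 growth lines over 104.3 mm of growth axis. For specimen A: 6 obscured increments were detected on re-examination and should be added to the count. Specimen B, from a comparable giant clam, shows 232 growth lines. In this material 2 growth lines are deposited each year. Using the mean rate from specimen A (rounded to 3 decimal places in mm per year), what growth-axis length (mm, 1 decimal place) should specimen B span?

Specimen A: correcting the raw count gives 244 + 6 = 250 true growth lines.
Specimen A: with 2 growth lines per year, 250 / 2 = 125 years.
A: Extension rate ≈ 104.3 / 125 = 0.834 mm per year.
Specimen B: 232 growth lines at 2 per year is 232 / 2 = 116 years. Length of B = 0.834 × 116 = 96.7 mm.

96.7 mm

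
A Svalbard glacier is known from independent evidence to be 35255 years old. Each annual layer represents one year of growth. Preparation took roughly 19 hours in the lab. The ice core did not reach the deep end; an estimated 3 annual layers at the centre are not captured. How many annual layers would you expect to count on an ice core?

35252 annual layers

One annual layer per year gives 35255 annual layers over 35255 years.
Subtracting the 3 annual layers not captured gives 35255 − 3 = 35252 annual layers in the record.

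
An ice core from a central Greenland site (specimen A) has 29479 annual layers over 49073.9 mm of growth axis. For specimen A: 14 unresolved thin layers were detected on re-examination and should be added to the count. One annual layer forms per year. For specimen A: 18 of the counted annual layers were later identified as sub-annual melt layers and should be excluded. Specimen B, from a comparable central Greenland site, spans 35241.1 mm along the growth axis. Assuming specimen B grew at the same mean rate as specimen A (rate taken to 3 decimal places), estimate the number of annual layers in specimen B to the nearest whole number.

21166 annual layers

Specimen A: correcting the raw count gives 29479 − 18 + 14 = 29475 true annual layers.
A: Mean rate = 49073.9 mm / 29475 years ≈ 1.665 mm per year.
Specimen B: 35241.1 mm / 1.665 mm per year = 21165.83 years ≈ 21166 annual layers.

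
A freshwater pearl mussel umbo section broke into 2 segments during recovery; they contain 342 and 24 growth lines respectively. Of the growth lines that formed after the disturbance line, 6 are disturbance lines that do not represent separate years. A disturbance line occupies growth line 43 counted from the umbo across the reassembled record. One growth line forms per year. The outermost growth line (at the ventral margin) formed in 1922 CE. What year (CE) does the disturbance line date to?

1605 CE

Total growth lines = 342 + 24 = 366.
Between growth line 43 and the ventral margin there are 366 − 43 = 323 growth lines.
323 − 6 false = 317 true growth lines after the disturbance line.
Counting back 317 years from 1922 CE places the disturbance line in 1922 − 317 = 1605 CE.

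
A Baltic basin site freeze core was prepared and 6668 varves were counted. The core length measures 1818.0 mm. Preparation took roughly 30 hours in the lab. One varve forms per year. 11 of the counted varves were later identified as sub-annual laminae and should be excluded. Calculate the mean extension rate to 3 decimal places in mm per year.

Adjusted count: 6668 − 11 = 6657 varves.
Mean rate = 1818.0 mm / 6657 years ≈ 0.273 mm per year.

0.273 mm per year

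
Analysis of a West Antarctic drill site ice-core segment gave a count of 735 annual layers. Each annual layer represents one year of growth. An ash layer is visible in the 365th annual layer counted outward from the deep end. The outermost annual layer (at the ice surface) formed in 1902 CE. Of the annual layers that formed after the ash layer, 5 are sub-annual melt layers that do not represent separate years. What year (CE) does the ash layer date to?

1537 CE

The ash layer sits at annual layer 365 from the deep end, so 735 − 365 = 370 annual layers formed after it.
Removing the 5 false annual layers leaves 370 − 5 = 365 true annual layers beyond the ash layer.
The annual layer at the ice surface is 1902 CE, so the ash layer dates to 1902 − 365 = 1537 CE.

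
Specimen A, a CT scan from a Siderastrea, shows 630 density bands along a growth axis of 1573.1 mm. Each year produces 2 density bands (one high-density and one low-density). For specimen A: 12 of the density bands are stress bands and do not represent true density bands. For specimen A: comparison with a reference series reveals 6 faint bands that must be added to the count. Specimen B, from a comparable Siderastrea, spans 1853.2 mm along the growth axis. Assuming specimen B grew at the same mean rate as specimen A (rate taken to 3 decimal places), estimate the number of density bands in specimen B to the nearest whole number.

Specimen A: after corrections the count is 630 − 12 + 6 = 624 density bands.
Specimen A: dividing by 2 density bands per year: 624 / 2 = 312 years.
A: 1573.1 mm over 312 years gives 1573.1 / 312 ≈ 5.042 mm/year.
Specimen B: 1853.2 mm / 5.042 mm per year = 367.55 years; at 2 density bands per year that is 367.55 × 2 ≈ 735 density bands.

735 density bands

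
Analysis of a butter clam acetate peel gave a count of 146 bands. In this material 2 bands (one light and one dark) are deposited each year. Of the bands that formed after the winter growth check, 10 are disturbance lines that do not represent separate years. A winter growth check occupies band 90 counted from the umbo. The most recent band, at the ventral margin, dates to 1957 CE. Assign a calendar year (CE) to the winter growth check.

1934 CE

146 − 90 = 56 bands lie beyond the winter growth check toward the ventral margin.
56 − 10 false = 46 true bands after the winter growth check.
46 bands at 2 per year is 46 / 2 = 23 years.
The band at the ventral margin is 1957 CE, so the winter growth check dates to 1957 − 23 = 1934 CE.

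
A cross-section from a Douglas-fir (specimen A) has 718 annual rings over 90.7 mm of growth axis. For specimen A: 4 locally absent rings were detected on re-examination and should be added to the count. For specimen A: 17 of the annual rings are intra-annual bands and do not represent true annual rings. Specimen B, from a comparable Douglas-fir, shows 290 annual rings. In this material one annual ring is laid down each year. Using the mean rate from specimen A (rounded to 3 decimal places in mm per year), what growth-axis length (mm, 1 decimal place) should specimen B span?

37.4 mm

Specimen A: correcting the raw count gives 718 − 17 + 4 = 705 true annual rings.
A: Mean rate = 90.7 mm / 705 years ≈ 0.129 mm per year.
Length of B = 0.129 × 290 = 37.4 mm.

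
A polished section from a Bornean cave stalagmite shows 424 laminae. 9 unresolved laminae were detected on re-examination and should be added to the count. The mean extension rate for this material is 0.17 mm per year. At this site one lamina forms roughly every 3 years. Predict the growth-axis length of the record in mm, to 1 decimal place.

After corrections the count is 424 + 9 = 433 laminae.
433 laminae at 3 years each span 433 × 3 = 1299 years.
Length ≈ 0.17 × 1299 = 220.8 mm.

220.8 mm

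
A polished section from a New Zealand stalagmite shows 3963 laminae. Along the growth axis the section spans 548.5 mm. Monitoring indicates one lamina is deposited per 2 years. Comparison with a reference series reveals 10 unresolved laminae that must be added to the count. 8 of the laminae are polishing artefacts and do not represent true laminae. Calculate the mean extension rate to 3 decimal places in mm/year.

Adjusted count: 3963 − 8 + 10 = 3965 laminae.
At 2 years per lamina, 3965 × 2 = 7930 years.
548.5 mm over 7930 years gives 548.5 / 7930 ≈ 0.069 mm/year.

0.069 mm/year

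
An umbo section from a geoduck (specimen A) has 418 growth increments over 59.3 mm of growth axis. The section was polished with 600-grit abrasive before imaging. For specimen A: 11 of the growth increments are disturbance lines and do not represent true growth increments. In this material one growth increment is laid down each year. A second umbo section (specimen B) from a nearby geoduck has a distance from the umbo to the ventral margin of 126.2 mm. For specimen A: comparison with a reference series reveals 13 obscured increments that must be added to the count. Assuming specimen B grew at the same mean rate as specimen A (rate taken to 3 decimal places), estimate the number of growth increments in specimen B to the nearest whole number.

Specimen A: true growth increment count = 418 − 11 + 13 = 420.
A: Mean rate = 59.3 mm / 420 years ≈ 0.141 mm per year.
For B, 126.2 / 0.141 = 895.04 years ≈ 895 growth increments.

895 growth increments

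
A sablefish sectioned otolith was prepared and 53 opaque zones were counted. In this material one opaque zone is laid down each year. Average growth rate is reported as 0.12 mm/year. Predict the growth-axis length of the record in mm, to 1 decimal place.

6.4 mm

53 years of growth are recorded.
Length ≈ 0.12 × 53 = 6.4 mm.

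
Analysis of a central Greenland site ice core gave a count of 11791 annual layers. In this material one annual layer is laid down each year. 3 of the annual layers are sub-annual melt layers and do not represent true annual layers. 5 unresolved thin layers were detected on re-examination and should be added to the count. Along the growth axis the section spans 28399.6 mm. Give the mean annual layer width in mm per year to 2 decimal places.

True annual layer count = 11791 − 3 + 5 = 11793.
Extension rate ≈ 28399.6 / 11793 = 2.41 mm per year.

2.41 mm per year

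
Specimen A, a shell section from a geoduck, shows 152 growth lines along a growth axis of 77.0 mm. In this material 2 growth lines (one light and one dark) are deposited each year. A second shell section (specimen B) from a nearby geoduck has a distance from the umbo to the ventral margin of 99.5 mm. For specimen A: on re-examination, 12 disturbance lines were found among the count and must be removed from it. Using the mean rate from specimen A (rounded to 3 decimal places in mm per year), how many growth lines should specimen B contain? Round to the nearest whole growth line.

181 growth lines

Specimen A: true growth line count = 152 − 12 = 140.
Specimen A: with 2 growth lines per year, 140 / 2 = 70 years.
A: 77.0 mm over 70 years gives 77.0 / 70 ≈ 1.100 mm/yr.
For B, 99.5 / 1.100 = 90.45 years; at 2 growth lines per year that is 90.45 × 2 ≈ 181 growth lines.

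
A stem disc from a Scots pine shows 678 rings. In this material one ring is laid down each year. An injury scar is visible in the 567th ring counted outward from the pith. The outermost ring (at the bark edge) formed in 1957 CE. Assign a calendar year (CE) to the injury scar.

Between ring 567 and the bark edge there are 678 − 567 = 111 rings.
Counting back 111 years from 1957 CE places the injury scar in 1957 − 111 = 1846 CE.

1846 CE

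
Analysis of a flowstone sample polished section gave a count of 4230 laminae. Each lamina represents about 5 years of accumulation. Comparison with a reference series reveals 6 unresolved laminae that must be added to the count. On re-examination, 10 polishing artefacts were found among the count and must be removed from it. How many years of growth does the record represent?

Adjusted count: 4230 − 10 + 6 = 4226 laminae.
At 5 years per lamina, 4226 × 5 = 21130 years.

21130 years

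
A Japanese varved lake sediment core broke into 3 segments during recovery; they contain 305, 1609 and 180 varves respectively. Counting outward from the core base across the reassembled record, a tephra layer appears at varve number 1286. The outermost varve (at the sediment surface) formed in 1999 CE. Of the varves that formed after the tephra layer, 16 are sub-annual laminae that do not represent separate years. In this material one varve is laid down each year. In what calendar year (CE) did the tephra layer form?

1207 CE

Total varves = 305 + 1609 + 180 = 2094.
The tephra layer sits at varve 1286 from the core base, so 2094 − 1286 = 808 varves formed after it.
Removing the 16 false varves leaves 808 − 16 = 792 true varves beyond the tephra layer.
1999 − 792 = 1207 CE.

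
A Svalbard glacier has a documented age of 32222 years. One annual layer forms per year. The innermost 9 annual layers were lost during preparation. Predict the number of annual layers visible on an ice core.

32213 annual layers

At one annual layer per year, 32222 years correspond to 32222 annual layers.
32222 − 9 missed = 32213 annual layers expected in the prepared section.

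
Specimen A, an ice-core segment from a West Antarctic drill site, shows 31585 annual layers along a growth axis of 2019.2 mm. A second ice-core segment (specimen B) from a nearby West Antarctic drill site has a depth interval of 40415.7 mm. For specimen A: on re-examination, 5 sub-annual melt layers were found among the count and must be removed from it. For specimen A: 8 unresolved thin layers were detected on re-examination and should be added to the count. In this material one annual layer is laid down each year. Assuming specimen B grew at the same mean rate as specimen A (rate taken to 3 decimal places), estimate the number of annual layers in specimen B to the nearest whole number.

631495 annual layers

Specimen A: adjusted count: 31585 − 5 + 8 = 31588 annual layers.
A: 2019.2 mm over 31588 years gives 2019.2 / 31588 ≈ 0.064 mm/year.
Specimen B: 40415.7 mm / 0.064 mm per year = 631495.31 years ≈ 631495 annual layers.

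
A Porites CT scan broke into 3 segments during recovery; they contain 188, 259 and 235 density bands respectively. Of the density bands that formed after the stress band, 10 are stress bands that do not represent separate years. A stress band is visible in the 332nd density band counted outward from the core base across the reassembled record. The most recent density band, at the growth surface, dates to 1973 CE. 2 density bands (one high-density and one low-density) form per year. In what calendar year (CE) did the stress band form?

Total density bands = 188 + 259 + 235 = 682.
Between density band 332 and the growth surface there are 682 − 332 = 350 density bands.
Removing the 10 false density bands leaves 350 − 10 = 340 true density bands beyond the stress band.
With 2 density bands per year, 340 / 2 = 170 years.
Counting back 170 years from 1973 CE places the stress band in 1973 − 170 = 1803 CE.

1803 CE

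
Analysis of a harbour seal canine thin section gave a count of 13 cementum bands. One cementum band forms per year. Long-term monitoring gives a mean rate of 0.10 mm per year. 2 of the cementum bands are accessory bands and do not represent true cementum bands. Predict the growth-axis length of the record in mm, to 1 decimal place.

1.1 mm

Adjusted count: 13 − 2 = 11 cementum bands.
Length ≈ 0.10 × 11 = 1.1 mm.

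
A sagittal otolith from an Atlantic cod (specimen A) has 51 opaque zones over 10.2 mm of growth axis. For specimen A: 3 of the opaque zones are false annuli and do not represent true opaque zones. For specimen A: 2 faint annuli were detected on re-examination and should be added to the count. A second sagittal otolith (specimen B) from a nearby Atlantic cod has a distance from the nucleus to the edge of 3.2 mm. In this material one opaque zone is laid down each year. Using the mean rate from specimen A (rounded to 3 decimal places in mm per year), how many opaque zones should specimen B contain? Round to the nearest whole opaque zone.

Specimen A: after corrections the count is 51 − 3 + 2 = 50 opaque zones.
A: 10.2 mm over 50 years gives 10.2 / 50 ≈ 0.204 mm/year.
Specimen B: 3.2 mm / 0.204 mm per year = 15.69 years ≈ 16 opaque zones.

16 opaque zones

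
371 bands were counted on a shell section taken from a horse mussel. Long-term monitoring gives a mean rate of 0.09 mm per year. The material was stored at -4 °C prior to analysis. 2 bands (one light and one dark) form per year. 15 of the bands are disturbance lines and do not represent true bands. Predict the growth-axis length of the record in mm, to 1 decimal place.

16.0 mm

Correcting the raw count gives 371 − 15 = 356 true bands.
356 bands at 2 per year is 356 / 2 = 178 years.
Predicted length = 0.09 mm/year × 178 years = 16.0 mm.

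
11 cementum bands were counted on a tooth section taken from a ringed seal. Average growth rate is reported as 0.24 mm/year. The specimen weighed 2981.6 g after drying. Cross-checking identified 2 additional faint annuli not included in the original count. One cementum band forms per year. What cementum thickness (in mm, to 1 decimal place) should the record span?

True cementum band count = 11 + 2 = 13.
Predicted length = 0.24 mm/year × 13 years = 3.1 mm.

3.1 mm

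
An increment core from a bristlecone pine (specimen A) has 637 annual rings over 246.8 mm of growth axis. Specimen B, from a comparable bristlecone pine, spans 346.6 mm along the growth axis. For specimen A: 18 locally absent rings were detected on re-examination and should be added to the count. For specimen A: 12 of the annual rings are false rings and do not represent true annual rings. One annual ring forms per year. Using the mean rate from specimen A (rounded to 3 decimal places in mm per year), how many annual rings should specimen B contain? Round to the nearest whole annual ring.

Specimen A: after corrections the count is 637 − 12 + 18 = 643 annual rings.
A: Mean rate = 246.8 mm / 643 years ≈ 0.384 mm/yr.
Specimen B: 346.6 mm / 0.384 mm per year = 902.60 years ≈ 903 annual rings.

903 annual rings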